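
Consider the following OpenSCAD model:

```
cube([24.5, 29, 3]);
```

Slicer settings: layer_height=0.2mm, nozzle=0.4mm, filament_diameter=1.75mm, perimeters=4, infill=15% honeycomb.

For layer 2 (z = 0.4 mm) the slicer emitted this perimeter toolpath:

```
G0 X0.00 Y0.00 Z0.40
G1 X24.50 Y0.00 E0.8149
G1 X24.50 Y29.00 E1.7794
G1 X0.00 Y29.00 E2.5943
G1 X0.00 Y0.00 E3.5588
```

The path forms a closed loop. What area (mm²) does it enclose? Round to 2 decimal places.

710.50 mm²

Apply the shoelace formula to the sequence of (X, Y) vertices; enclosed area = 710.50 mm².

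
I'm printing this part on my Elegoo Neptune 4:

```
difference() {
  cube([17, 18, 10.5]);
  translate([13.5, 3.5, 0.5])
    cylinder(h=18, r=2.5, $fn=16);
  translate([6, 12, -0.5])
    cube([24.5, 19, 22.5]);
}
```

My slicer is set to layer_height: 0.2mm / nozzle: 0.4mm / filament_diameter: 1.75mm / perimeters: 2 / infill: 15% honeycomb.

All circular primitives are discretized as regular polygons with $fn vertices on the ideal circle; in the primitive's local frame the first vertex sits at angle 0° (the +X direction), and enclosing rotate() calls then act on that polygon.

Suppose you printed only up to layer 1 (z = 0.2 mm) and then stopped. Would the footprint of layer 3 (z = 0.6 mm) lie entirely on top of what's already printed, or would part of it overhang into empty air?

Compare the two slices. At z = 0.2: the 17×18 cube contributes its full rectangle (area 306.00 mm²); the cylinder at (13.5, 3.5) does not reach this height (z outside [0.5, 18.5]); the cube at (6, 12) is present — its section is the full 24.5×19 rectangle (area 465.50 mm²); Subtracting the remaining from the first: starting from the 17×18 cube (306.00 mm²), the 24.5×19 cube at (6, 12) partially overlaps it — only the 66.00 mm² overlap (of its 465.50 mm²) is removed, clipping the outline — area = 240.00 mm². At z = 0.6: the 17×18 cube contributes its full rectangle (area 306.00 mm²); the r=2.5 cylinder at (13.5, 3.5) contributes a regular 16-gon of circumradius 2.5 (area = (16/2)·2.500²·sin(360°/16) = 19.13 mm²); the 24.5×19 cube at (6, 12) contributes its full rectangle (area 465.50 mm²); Taking the first minus the rest: starting from the 17×18 cube (306.00 mm²), the r=2.5 cylinder at (13.5, 3.5) lies wholly inside it (removes its full 19.13 mm² and its 15.61 mm outline becomes a hole wall); the 24.5×19 cube at (6, 12) partially overlaps it — only the 66.00 mm² overlap (of its 465.50 mm²) is removed, clipping the outline — area = 220.87 mm². Checking containment: the cross-section at z = 0.6 is a subset of the cross-section at z = 0.2.

entirely on top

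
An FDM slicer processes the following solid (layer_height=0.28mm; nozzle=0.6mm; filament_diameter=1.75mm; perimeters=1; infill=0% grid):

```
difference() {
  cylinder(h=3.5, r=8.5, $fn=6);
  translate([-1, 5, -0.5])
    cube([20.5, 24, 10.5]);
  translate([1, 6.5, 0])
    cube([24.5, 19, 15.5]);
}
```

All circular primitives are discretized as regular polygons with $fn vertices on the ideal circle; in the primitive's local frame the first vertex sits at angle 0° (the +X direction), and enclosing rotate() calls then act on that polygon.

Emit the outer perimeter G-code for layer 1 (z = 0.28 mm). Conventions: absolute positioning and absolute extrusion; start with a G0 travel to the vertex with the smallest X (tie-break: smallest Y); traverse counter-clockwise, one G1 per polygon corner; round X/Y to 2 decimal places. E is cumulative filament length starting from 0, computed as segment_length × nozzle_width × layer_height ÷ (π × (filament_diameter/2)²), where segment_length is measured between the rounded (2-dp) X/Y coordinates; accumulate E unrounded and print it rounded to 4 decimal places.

At z = 0.28 mm: the r=8.5 cylinder contributes a regular 6-gon of circumradius 8.5; the cube at (-1, 5) is present — its section is the full 20.5×24 rectangle; the 24.5×19 cube at (1, 6.5) contributes its full rectangle; After the difference (first − rest): starting from the r=8.5 cylinder, the 20.5×24 cube at (-1, 5) partially overlaps it — only the 14.01 mm² overlap (of its 492.00 mm²) is removed, clipping the outline; the 24.5×19 cube at (1, 6.5) misses the remaining region (no effect) — 1 connected region. The outline is a single polygon with 8 vertices. Extrusion per mm of travel: 0.6 × 0.28 / (π × 0.875²) = 0.069846. Accumulating E over each segment gives final E = 3.6314.

G0 X-8.50 Y0.00 Z0.28
G1 X-4.25 Y-7.36 E0.5936
G1 X4.25 Y-7.36 E1.1873
G1 X8.50 Y0.00 E1.7809
G1 X5.61 Y5.00 E2.1843
G1 X-1.00 Y5.00 E2.6460
G1 X-1.00 Y7.36 E2.8108
G1 X-4.25 Y7.36 E3.0378
G1 X-8.50 Y0.00 E3.6314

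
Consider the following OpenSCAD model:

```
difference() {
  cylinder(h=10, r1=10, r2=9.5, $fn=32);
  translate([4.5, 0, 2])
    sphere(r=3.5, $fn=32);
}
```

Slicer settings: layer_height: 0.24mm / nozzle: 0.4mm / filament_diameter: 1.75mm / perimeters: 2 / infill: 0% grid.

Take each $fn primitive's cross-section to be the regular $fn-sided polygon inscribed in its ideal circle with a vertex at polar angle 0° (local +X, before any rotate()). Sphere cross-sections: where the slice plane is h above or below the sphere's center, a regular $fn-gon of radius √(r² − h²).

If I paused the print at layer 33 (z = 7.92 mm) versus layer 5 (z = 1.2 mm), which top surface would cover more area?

Layer 33 (z = 7.92): the cone (r1=10→r2=9.5) has section circumradius 9.604 here — a regular 32-gon (area = (32/2)·9.604²·sin(360°/32) = 287.91 mm²); the sphere at (4.5, 0) does not reach this height (|z−center|=5.920 > r=3.5); Subtracting the remaining from the first: none of the subtracted shapes is present at this height, so the cone is unchanged — area = 287.91 mm². So its area = 287.91 mm². Layer 5 (z = 1.2): the cone contributes a regular 32-gon of circumradius 9.940 (interpolated between r1=10 and r2=9.5 at t=0.120) (area = (32/2)·9.940²·sin(360°/32) = 308.41 mm²); the r=3.5 sphere at (4.5, 0) contributes a regular 32-gon of circumradius √(3.5²−0.8²) = 3.407 (area = (32/2)·3.407²·sin(360°/32) = 36.24 mm²); Subtracting the remaining from the first: starting from the cone (308.41 mm²), the r=3.5 sphere at (4.5, 0) lies wholly inside it (removes its full 36.24 mm² and its 21.37 mm outline becomes a hole wall) — area = 272.17 mm². So its area = 272.17 mm². Layer 33 is larger (287.91 vs 272.17 mm²).

layer 33 (z = 7.92 mm)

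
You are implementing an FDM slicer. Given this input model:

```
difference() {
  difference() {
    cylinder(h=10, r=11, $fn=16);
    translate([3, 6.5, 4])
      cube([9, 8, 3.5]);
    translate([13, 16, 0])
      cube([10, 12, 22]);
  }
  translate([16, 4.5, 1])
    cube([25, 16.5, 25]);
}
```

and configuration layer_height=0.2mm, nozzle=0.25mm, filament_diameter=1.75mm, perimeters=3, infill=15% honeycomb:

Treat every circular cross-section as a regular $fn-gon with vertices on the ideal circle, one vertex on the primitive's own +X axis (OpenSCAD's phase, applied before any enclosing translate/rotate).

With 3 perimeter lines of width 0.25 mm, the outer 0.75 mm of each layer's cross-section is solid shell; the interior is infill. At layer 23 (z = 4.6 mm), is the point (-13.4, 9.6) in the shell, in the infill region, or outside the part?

outside

At z = 4.6 mm: the r=11 cylinder contributes a regular 16-gon of circumradius 11; the cube at (3, 6.5) is present — its section is the full 9×8 rectangle; the 10×12 cube at (13, 16) contributes its full rectangle; Taking the first minus the rest: starting from the r=11 cylinder, the 9×8 cube at (3, 6.5) partially overlaps it — only the 13.94 mm² overlap (of its 72.00 mm²) is removed, clipping the outline; the 10×12 cube at (13, 16) misses the remaining region (no effect) — 1 connected region; the cube at (16, 4.5) (footprint 25×16.5) is included at this height; Subtracting the remaining from the first: starting from the result so far, the 25×16.5 cube at (16, 4.5) misses the remaining region (no effect) — 1 connected region. Overall, the cross-section is a single solid region. The nearest boundary edge runs (-10.16, 4.21)→(-7.78, 7.78); distance from the point to it = 5.69 mm. The point is not inside any of the regions above, so it lies outside the cross-section (5.69 mm from the nearest boundary).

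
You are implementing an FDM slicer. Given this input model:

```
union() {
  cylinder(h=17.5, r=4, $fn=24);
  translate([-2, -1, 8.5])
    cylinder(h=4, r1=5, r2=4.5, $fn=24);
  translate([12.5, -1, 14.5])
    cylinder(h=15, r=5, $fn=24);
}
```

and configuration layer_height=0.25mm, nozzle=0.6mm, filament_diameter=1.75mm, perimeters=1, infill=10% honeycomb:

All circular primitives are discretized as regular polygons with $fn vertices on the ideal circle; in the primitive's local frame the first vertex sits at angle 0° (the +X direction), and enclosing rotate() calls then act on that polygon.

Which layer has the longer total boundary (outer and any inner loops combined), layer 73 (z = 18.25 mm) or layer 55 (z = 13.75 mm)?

Layer 73 (z = 18.25): the cylinder does not reach this height (z outside [0, 17.5]); the cone at (-2, -1) is not intersected at this z (z outside [8.5, 12.5]); the r=5 cylinder at (12.5, -1) gives a regular 24-gon of circumradius 5 (constant along its height) (perimeter = 2·24·5.000·sin(180°/24) = 31.33 mm); Merging all regions: only the r=5 cylinder at (12.5, -1) is present, so the union is just that shape — boundary = 31.33 mm. So its perimeter = 31.33 mm. Layer 55 (z = 13.75): the cylinder: section is a regular 24-gon, circumradius r=4 (perimeter = 2·24·4.000·sin(180°/24) = 25.06 mm); the cone at (-2, -1) is absent (z outside [8.5, 12.5]); the cylinder at (12.5, -1) is not intersected at this z (z outside [14.5, 29.5]); Merging all regions: only the r=4 cylinder is present, so the union is just that shape — boundary = 25.06 mm. So its perimeter = 25.06 mm. Layer 73 is larger (31.33 vs 25.06 mm).

layer 73 (z = 18.25 mm)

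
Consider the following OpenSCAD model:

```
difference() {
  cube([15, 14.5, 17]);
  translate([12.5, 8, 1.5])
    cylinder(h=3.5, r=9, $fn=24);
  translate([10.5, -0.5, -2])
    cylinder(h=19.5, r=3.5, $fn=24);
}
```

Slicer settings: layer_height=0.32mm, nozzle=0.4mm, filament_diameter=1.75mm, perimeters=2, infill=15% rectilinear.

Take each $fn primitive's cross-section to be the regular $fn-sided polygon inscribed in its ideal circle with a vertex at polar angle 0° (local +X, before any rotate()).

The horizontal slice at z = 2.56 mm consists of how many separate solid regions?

At z = 2.56 mm: the cube (footprint 15×14.5) is included at this height; the r=9 cylinder at (12.5, 8) contributes a regular 24-gon of circumradius 9; the r=3.5 cylinder at (10.5, -0.5) gives a regular 24-gon of circumradius 3.5 (constant along its height); Subtracting the remaining from the first: starting from the 15×14.5 cube, the r=9 cylinder at (12.5, 8) partially overlaps it — only the 149.14 mm² overlap (of its 251.57 mm²) is removed, clipping the outline; the r=3.5 cylinder at (10.5, -0.5) partially overlaps it — only the 0.51 mm² overlap (of its 38.05 mm²) is removed, clipping the outline — 1 connected region. The result has 1 disconnected region.

1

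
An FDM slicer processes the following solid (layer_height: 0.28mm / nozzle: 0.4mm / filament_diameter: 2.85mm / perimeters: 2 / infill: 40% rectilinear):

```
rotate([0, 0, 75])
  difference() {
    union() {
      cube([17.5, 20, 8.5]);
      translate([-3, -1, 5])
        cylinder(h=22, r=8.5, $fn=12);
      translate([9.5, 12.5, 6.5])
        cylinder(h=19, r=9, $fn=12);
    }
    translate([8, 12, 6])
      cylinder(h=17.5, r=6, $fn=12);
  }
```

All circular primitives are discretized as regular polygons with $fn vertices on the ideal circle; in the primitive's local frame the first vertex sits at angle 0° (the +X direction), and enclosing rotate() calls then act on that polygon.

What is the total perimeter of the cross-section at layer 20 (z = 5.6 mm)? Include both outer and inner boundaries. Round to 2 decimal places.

106.81 mm

At z = 5.6 mm: the 17.5×20 cube contributes its full rectangle (perimeter 75.00 mm); the cylinder at (-3, -1): section is a regular 12-gon, circumradius r=8.5 (perimeter = 2·12·8.500·sin(180°/12) = 52.80 mm); the cylinder at (9.5, 12.5) is not intersected at this z (z outside [6.5, 25.5]); Taking the union: the regions partially overlap (shared area 24.53 mm²), so the edge portions inside another operand are dropped and the merged outline is re-measured after clipping — boundary = 106.81 mm; the cylinder at (8, 12) is absent (z outside [6, 23.5]); Subtracting the remaining from the first: none of the subtracted shapes is present at this height, so the result so far is unchanged — boundary = 106.81 mm; (rotated 75° about Z; rotation is an isometry so areas/perimeters/island counts are preserved). Overall, the cross-section is a single solid region. Total boundary length (outer) = 106.81 mm.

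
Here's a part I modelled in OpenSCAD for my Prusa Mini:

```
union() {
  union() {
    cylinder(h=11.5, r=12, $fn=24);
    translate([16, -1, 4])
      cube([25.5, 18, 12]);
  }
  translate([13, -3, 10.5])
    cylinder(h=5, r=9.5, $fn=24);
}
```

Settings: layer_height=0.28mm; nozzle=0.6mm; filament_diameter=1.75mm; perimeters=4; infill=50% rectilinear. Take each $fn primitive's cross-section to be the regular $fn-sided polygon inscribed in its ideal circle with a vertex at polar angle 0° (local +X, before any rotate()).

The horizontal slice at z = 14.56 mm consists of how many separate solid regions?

At z = 14.56 mm: the cylinder is absent (z outside [0, 11.5]); the cube at (16, -1) is present — its section is the full 25.5×18 rectangle; Combining (union): only the 25.5×18 cube at (16, -1) is present, so the union is just that shape — 1 connected region; the r=9.5 cylinder at (13, -3) contributes a regular 24-gon of circumradius 9.5; Combining (union): the regions partially overlap (shared area 29.47 mm²), so overlapping operands fuse into one piece — 1 connected region. The result has 1 disconnected region.

1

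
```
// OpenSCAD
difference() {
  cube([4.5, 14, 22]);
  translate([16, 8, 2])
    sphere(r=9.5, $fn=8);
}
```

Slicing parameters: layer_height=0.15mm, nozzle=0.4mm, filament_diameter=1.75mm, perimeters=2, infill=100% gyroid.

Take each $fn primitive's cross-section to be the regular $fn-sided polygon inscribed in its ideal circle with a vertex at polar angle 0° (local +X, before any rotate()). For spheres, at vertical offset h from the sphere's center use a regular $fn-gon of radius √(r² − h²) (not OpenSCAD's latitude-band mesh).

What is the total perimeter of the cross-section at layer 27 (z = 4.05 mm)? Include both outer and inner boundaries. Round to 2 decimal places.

37.00 mm

At z = 4.05 mm: the cube (footprint 4.5×14) is included at this height (perimeter 37.00 mm); the r=9.5 sphere at (16, 8) contributes a regular 8-gon of circumradius √(9.5²−2.05²) = 9.276 (perimeter = 2·8·9.276·sin(180°/8) = 56.80 mm); After the difference (first − rest): starting from the 4.5×14 cube, the r=9.5 sphere at (16, 8) misses the remaining region (no effect) — boundary = 37.00 mm. Overall, the cross-section is a single solid region. Total boundary length (outer) = 37.00 mm.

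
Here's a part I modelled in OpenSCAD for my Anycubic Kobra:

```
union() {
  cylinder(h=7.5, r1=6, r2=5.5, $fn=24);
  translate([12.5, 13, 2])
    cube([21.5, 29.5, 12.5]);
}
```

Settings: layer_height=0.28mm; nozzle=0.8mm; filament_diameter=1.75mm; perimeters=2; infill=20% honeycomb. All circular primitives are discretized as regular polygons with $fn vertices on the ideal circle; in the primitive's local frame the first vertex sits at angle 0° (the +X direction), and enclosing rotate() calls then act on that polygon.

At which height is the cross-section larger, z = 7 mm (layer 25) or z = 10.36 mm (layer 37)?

Layer 25 (z = 7): the cone contributes a regular 24-gon of circumradius 5.533 (interpolated between r1=6 and r2=5.5 at t=0.933) (area = (24/2)·5.533²·sin(360°/24) = 95.09 mm²); the cube at (12.5, 13) is present — its section is the full 21.5×29.5 rectangle (area 634.25 mm²); Taking the union: the 2 present regions are separate (no shared area or edge), so areas and boundary lengths simply add and each stays a separate island — area = 729.34 mm². So its area = 729.34 mm². Layer 37 (z = 10.36): the cone does not reach this height (z outside [0, 7.5]); the 21.5×29.5 cube at (12.5, 13) contributes its full rectangle (area 634.25 mm²); Combining (union): only the 21.5×29.5 cube at (12.5, 13) is present, so the union is just that shape — area = 634.25 mm². So its area = 634.25 mm². Layer 25 is larger (729.34 vs 634.25 mm²).

layer 25 (z = 7 mm)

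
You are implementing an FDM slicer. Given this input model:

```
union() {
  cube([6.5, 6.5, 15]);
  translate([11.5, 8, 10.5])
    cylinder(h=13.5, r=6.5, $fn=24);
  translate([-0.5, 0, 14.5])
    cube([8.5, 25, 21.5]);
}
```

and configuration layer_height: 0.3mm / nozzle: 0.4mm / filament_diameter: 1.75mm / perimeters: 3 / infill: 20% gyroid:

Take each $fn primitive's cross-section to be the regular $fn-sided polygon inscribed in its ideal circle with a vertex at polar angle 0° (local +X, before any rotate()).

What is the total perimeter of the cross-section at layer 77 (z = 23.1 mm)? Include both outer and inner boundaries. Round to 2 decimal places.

At z = 23.1 mm: the cube does not reach this height (z outside [0, 15]); the r=6.5 cylinder at (11.5, 8) contributes a regular 24-gon of circumradius 6.5 (perimeter = 2·24·6.500·sin(180°/24) = 40.72 mm); the cube at (-0.5, 0) is present — its section is the full 8.5×25 rectangle (perimeter 67.00 mm); Merging all regions: the regions partially overlap (shared area 22.68 mm²), so the edge portions inside another operand are dropped and the merged outline is re-measured after clipping — boundary = 83.91 mm. Overall, the cross-section is a single solid region. Total boundary length (outer) = 83.91 mm.

83.91 mm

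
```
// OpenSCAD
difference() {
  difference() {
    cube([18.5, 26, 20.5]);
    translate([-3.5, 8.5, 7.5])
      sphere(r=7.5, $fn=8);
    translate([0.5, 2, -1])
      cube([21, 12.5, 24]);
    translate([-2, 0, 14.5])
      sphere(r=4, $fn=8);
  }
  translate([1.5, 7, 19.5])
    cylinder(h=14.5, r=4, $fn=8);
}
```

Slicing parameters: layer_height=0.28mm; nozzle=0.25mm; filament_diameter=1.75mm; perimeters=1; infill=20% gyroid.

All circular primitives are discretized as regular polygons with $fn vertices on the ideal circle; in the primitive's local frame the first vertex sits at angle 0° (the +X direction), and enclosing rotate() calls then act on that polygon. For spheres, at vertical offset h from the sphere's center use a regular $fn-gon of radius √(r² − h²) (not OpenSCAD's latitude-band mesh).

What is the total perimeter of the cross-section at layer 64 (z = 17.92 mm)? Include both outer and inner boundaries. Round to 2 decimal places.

At z = 17.92 mm: the cube is present — its section is the full 18.5×26 rectangle (perimeter 89.00 mm); the sphere at (-3.5, 8.5) is not intersected at this z (|z−center|=10.420 > r=7.5); the 21×12.5 cube at (0.5, 2) contributes its full rectangle (perimeter 67.00 mm); the r=4 sphere at (-2, 0) contributes a regular 8-gon of circumradius √(4²−3.42²) = 2.075 (perimeter = 2·8·2.075·sin(180°/8) = 12.70 mm); Taking the first minus the rest: starting from the 18.5×26 cube, the 21×12.5 cube at (0.5, 2) partially overlaps it — only the 225.00 mm² overlap (of its 262.50 mm²) is removed, clipping the outline; the r=4 sphere at (-2, 0) partially overlaps it — only the 0.01 mm² overlap (of its 12.17 mm²) is removed, clipping the outline — boundary = 124.94 mm; the cylinder at (1.5, 7) does not reach this height (z outside [19.5, 34]); Taking the first minus the rest: none of the subtracted shapes is present at this height, so the result so far is unchanged — boundary = 124.94 mm. Overall, the cross-section is a single solid region. Total boundary length (outer) = 124.94 mm.

124.94 mm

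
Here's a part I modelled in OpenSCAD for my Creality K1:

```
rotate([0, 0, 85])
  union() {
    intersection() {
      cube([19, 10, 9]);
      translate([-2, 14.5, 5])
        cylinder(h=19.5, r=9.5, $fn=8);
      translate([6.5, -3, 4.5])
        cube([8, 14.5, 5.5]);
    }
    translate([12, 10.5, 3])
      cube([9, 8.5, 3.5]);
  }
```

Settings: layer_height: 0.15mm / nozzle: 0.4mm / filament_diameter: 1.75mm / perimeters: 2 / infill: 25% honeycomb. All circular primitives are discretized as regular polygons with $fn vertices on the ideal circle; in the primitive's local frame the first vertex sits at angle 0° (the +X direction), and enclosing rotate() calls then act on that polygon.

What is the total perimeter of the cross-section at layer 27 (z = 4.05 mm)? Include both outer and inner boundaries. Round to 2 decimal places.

At z = 4.05 mm: the cube is present — its section is the full 19×10 rectangle (perimeter 58.00 mm); the cylinder at (-2, 14.5) is not intersected at this z (z outside [5, 24.5]); the cube at (6.5, -3) is absent (z outside [4.5, 10]); Taking the intersection: at least one operand is absent at this height, so nothing remains; the 9×8.5 cube at (12, 10.5) contributes its full rectangle (perimeter 35.00 mm); Taking the union: only the 9×8.5 cube at (12, 10.5) is present, so the union is just that shape — boundary = 35.00 mm; (rotated 85° about Z; rotation is an isometry so areas/perimeters/island counts are preserved). Overall, the cross-section is a single solid region. Total boundary length (outer) = 35.00 mm.

35.00 mm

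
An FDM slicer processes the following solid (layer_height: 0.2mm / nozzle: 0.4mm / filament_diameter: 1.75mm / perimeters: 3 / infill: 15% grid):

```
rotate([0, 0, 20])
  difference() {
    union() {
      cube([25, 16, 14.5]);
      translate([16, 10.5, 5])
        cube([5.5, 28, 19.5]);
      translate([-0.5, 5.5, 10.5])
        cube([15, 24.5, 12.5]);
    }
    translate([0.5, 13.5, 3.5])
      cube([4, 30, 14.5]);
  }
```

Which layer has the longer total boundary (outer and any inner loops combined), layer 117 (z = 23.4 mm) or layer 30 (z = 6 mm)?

layer 30 (z = 6 mm)

Layer 117 (z = 23.4): the cube is absent (z outside [0, 14.5]); the cube at (16, 10.5) (footprint 5.5×28) is included at this height (perimeter 67.00 mm); the cube at (-0.5, 5.5) does not reach this height (z outside [10.5, 23]); Taking the union: only the 5.5×28 cube at (16, 10.5) is present, so the union is just that shape — boundary = 67.00 mm; the cube at (0.5, 13.5) is not intersected at this z (z outside [3.5, 18]); After the difference (first − rest): none of the subtracted shapes is present at this height, so the result so far is unchanged — boundary = 67.00 mm; (rotated 20° about Z; rotation is an isometry so areas/perimeters/island counts are preserved). So its perimeter = 67.00 mm. Layer 30 (z = 6): the cube (footprint 25×16) is included at this height (perimeter 82.00 mm); the cube at (16, 10.5) (footprint 5.5×28) is included at this height (perimeter 67.00 mm); the cube at (-0.5, 5.5) is not intersected at this z (z outside [10.5, 23]); Taking the union: the regions partially overlap (shared area 30.25 mm²), so the edge portions inside another operand are dropped and the merged outline is re-measured after clipping — boundary = 127.00 mm; the cube at (0.5, 13.5) is present — its section is the full 4×30 rectangle (perimeter 68.00 mm); Taking the first minus the rest: starting from the result so far, the 4×30 cube at (0.5, 13.5) partially overlaps it — only the 10.00 mm² overlap (of its 120.00 mm²) is removed, clipping the outline — boundary = 132.00 mm; (whole slice rotated 20° about Z — lengths, areas and connectivity unchanged). So its perimeter = 132.00 mm. Layer 30 is larger (132.00 vs 67.00 mm).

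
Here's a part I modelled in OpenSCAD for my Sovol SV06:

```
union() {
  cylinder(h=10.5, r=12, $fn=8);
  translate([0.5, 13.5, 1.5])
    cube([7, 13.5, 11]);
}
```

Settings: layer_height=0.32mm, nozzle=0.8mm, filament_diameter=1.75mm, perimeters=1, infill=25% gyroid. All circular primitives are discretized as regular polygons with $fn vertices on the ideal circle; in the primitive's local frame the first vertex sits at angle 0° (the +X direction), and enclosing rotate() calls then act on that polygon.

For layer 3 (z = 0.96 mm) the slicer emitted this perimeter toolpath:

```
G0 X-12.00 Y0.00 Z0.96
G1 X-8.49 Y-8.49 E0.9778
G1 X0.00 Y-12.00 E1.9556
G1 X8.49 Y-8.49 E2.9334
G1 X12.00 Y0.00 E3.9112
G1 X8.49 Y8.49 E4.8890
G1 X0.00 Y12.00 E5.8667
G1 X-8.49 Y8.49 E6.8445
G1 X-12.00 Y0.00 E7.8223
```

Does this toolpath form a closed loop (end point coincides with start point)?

yes

Start point (G0): (-12.00, 0.00). End point (last G1): the path returns to the start — closed.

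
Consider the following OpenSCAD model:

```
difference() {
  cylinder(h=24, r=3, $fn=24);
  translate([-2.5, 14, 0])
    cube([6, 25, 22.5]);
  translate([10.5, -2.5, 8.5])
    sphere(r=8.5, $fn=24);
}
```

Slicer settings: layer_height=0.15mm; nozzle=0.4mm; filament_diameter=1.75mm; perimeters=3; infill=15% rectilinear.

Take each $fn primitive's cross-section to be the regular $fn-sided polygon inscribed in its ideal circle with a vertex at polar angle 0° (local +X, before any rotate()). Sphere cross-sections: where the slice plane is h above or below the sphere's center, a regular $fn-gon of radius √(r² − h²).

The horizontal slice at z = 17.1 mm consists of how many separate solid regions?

1

At z = 17.1 mm: the cylinder: section is a regular 24-gon, circumradius r=3; the cube at (-2.5, 14) is present — its section is the full 6×25 rectangle; the sphere at (10.5, -2.5) does not reach this height (|z−center|=8.600 > r=8.5); After the difference (first − rest): starting from the r=3 cylinder, the 6×25 cube at (-2.5, 14) misses the remaining region (no effect) — 1 connected region. The result has 1 disconnected region.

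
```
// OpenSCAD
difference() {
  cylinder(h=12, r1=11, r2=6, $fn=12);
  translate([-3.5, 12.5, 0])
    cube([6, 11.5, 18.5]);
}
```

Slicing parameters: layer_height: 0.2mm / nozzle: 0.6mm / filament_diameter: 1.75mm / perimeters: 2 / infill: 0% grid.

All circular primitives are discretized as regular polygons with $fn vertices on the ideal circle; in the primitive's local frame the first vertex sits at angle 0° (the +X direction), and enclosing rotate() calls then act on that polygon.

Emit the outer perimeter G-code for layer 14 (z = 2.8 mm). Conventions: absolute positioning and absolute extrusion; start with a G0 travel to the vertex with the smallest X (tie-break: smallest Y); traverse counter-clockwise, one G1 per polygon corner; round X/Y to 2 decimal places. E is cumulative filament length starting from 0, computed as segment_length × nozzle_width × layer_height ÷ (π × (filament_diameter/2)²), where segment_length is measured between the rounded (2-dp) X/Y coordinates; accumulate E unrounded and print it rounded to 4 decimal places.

At z = 2.8 mm: the cone contributes a regular 12-gon of circumradius 9.833 (interpolated between r1=11 and r2=6 at t=0.233); the 6×11.5 cube at (-3.5, 12.5) contributes its full rectangle; Taking the first minus the rest: starting from the cone, the 6×11.5 cube at (-3.5, 12.5) misses the remaining region (no effect) — 1 connected region. The outline is a single polygon with 12 vertices. Extrusion per mm of travel: 0.6 × 0.2 / (π × 0.875²) = 0.049890. Accumulating E over each segment gives final E = 3.0481.

G0 X-9.83 Y0.00 Z2.80
G1 X-8.52 Y-4.92 E0.2540
G1 X-4.92 Y-8.52 E0.5080
G1 X0.00 Y-9.83 E0.7620
G1 X4.92 Y-8.52 E1.0160
G1 X8.52 Y-4.92 E1.2700
G1 X9.83 Y0.00 E1.5240
G1 X8.52 Y4.92 E1.7781
G1 X4.92 Y8.52 E2.0321
G1 X0.00 Y9.83 E2.2861
G1 X-4.92 Y8.52 E2.5401
G1 X-8.52 Y4.92 E2.7941
G1 X-9.83 Y0.00 E3.0481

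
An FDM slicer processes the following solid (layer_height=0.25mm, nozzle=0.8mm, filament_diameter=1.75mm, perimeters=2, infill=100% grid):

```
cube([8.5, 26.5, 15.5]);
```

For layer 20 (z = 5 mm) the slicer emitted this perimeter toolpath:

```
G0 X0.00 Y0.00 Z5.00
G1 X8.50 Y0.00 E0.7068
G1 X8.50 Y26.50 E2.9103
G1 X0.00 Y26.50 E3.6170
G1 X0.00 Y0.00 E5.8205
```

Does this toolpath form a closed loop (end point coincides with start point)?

yes

Start point (G0): (0.00, 0.00). End point (last G1): the path returns to the start — closed.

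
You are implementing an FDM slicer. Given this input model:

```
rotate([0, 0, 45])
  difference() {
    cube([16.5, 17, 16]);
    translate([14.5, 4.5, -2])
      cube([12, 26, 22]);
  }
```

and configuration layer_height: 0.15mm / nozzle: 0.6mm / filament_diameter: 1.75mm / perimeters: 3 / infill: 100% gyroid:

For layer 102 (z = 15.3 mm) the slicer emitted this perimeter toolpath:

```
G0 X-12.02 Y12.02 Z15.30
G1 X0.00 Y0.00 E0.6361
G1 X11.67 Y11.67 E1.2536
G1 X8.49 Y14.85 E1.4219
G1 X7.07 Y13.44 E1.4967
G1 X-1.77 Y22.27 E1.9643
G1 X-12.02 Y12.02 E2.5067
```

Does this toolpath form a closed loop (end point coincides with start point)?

Start point (G0): (-12.02, 12.02). End point (last G1): the path returns to the start — closed.

yes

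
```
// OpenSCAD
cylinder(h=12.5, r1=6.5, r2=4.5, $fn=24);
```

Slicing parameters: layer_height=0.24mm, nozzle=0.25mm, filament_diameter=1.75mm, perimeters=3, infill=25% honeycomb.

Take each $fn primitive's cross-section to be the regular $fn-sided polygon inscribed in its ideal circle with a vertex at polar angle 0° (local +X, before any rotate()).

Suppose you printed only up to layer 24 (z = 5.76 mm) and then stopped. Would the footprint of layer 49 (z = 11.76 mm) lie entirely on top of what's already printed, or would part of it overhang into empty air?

Compare the two slices. At z = 5.76: the cone (r1=6.5→r2=4.5) has section circumradius 5.578 here — a regular 24-gon (area = (24/2)·5.578²·sin(360°/24) = 96.65 mm²). At z = 11.76: the cone: at t=0.941 of its height the radius interpolates to r₁+(r₂−r₁)t = 4.618, giving a regular 24-gon of that circumradius (area = (24/2)·4.618²·sin(360°/24) = 66.25 mm²). Checking containment: the cross-section at z = 11.76 is a subset of the cross-section at z = 5.76.

entirely on top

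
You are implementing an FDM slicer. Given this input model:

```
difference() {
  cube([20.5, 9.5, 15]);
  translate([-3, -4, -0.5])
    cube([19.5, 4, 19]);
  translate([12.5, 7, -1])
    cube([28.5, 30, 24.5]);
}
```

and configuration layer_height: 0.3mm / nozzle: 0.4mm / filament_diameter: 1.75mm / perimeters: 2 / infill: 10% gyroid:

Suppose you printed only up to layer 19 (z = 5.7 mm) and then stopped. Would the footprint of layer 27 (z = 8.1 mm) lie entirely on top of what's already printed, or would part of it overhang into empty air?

Compare the two slices. At z = 5.7: the cube (footprint 20.5×9.5) is included at this height (area 194.75 mm²); the cube at (-3, -4) is present — its section is the full 19.5×4 rectangle (area 78.00 mm²); the cube at (12.5, 7) (footprint 28.5×30) is included at this height (area 855.00 mm²); After the difference (first − rest): starting from the 20.5×9.5 cube (194.75 mm²), the 19.5×4 cube at (-3, -4) misses the remaining region (no effect); the 28.5×30 cube at (12.5, 7) partially overlaps it — only the 20.00 mm² overlap (of its 855.00 mm²) is removed, clipping the outline — area = 174.75 mm². At z = 8.1: the cube is present — its section is the full 20.5×9.5 rectangle (area 194.75 mm²); the cube at (-3, -4) (footprint 19.5×4) is included at this height (area 78.00 mm²); the cube at (12.5, 7) is present — its section is the full 28.5×30 rectangle (area 855.00 mm²); After the difference (first − rest): starting from the 20.5×9.5 cube (194.75 mm²), the 19.5×4 cube at (-3, -4) misses the remaining region (no effect); the 28.5×30 cube at (12.5, 7) partially overlaps it — only the 20.00 mm² overlap (of its 855.00 mm²) is removed, clipping the outline — area = 174.75 mm². Checking containment: the cross-section at z = 8.1 is a subset of the cross-section at z = 5.7.

entirely on top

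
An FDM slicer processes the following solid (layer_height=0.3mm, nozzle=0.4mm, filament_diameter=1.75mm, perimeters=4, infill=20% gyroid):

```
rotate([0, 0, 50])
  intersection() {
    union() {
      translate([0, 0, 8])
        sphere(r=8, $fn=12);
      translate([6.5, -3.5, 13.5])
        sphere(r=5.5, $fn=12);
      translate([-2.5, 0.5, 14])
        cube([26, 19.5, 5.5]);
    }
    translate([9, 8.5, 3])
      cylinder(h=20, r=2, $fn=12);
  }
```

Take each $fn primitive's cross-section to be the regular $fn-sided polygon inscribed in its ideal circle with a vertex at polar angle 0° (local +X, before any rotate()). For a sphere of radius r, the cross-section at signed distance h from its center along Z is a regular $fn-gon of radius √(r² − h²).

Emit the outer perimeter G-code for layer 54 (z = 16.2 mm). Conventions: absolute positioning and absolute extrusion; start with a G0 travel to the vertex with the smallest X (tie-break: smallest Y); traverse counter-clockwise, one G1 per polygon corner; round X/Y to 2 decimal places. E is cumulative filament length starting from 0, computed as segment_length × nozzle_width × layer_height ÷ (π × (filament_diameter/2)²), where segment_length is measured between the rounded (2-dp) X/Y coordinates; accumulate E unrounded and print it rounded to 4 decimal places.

G0 X-2.70 Y12.71 Z16.20
G1 X-2.61 Y11.67 E0.0521
G1 X-2.01 Y10.83 E0.1036
G1 X-1.07 Y10.39 E0.1554
G1 X-0.04 Y10.48 E0.2069
G1 X0.81 Y11.07 E0.2586
G1 X1.24 Y12.01 E0.3101
G1 X1.15 Y13.04 E0.3617
G1 X0.56 Y13.89 E0.4133
G1 X-0.38 Y14.33 E0.4651
G1 X-1.41 Y14.24 E0.5167
G1 X-2.26 Y13.64 E0.5686
G1 X-2.70 Y12.71 E0.6199

At z = 16.2 mm: the sphere is absent (|z−center|=8.200 > r=8); the r=5.5 sphere at (6.5, -3.5) slices to a regular 12-gon of circumradius 4.792 (√(r²−h²) with h=2.7 from center); the cube at (-2.5, 0.5) (footprint 26×19.5) is included at this height; Taking the union: the regions partially overlap (shared area 2.28 mm²), so overlapping operands fuse into one piece — 1 connected region; the r=2 cylinder at (9, 8.5) contributes a regular 12-gon of circumradius 2; Keeping only the common overlap: the r=2 cylinder at (9, 8.5) lies inside that combined region, so the common part is the r=2 cylinder at (9, 8.5) itself — 1 connected region; (rotated 50° about Z; rotation is an isometry so areas/perimeters/island counts are preserved). The outline is a single polygon with 12 vertices. Extrusion per mm of travel: 0.4 × 0.3 / (π × 0.875²) = 0.049890. Accumulating E over each segment gives final E = 0.6199.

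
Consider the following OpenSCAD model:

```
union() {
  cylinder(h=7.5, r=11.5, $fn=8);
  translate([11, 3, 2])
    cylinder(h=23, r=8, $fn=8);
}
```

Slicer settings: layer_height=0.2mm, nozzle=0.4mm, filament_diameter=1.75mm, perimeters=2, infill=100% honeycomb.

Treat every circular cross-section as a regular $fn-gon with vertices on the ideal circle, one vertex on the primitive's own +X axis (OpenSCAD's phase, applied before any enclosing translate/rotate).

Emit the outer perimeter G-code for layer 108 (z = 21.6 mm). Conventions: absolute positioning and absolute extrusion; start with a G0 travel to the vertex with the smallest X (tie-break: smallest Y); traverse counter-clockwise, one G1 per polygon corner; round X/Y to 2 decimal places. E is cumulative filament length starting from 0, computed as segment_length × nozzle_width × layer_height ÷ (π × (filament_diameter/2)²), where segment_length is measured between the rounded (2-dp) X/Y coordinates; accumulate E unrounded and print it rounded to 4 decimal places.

At z = 21.6 mm: the cylinder is not intersected at this z (z outside [0, 7.5]); the r=8 cylinder at (11, 3) contributes a regular 8-gon of circumradius 8; Merging all regions: only the r=8 cylinder at (11, 3) is present, so the union is just that shape — 1 connected region. The outline is a single polygon with 8 vertices. Extrusion per mm of travel: 0.4 × 0.2 / (π × 0.875²) = 0.033260. Accumulating E over each segment gives final E = 1.6297.

G0 X3.00 Y3.00 Z21.60
G1 X5.34 Y-2.66 E0.2037
G1 X11.00 Y-5.00 E0.4074
G1 X16.66 Y-2.66 E0.6111
G1 X19.00 Y3.00 E0.8148
G1 X16.66 Y8.66 E1.0185
G1 X11.00 Y11.00 E1.2222
G1 X5.34 Y8.66 E1.4259
G1 X3.00 Y3.00 E1.6297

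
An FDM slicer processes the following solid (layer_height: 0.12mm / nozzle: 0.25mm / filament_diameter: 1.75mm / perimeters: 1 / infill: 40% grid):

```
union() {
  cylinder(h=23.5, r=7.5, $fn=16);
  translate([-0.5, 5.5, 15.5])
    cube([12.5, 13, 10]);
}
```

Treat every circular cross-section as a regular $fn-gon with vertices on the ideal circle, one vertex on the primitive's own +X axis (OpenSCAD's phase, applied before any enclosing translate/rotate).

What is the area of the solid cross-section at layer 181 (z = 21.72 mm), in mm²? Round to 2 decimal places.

327.28 mm²

At z = 21.72 mm: the r=7.5 cylinder gives a regular 16-gon of circumradius 7.5 (constant along its height) (area = (16/2)·7.500²·sin(360°/16) = 172.21 mm²); the 12.5×13 cube at (-0.5, 5.5) contributes its full rectangle (area 162.50 mm²); Combining (union): the regions partially overlap — summed areas 334.71 mm² minus the doubly-counted overlap 7.42 mm² gives 327.28 mm² — area = 327.28 mm². Overall, the cross-section is a single solid region. Net area = 327.28 mm².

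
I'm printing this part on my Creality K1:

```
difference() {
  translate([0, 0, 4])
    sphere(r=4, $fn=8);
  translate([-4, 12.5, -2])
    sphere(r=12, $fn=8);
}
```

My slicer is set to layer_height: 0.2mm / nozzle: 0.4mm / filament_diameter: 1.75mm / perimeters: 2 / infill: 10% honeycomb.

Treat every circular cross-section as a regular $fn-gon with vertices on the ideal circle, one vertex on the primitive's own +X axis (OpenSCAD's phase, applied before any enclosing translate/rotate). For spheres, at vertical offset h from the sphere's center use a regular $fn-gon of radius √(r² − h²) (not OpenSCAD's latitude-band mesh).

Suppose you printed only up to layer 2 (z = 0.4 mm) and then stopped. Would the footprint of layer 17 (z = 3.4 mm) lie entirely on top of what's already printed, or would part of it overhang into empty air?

part overhangs

Compare the two slices. At z = 0.4: the sphere: section is a regular 8-gon, circumradius = √(r²−h²) = √(4²−3.6²) = 1.744 (area = (8/2)·1.744²·sin(360°/8) = 8.60 mm²); the r=12 sphere at (-4, 12.5) contributes a regular 8-gon of circumradius √(12²−2.4²) = 11.758 (area = (8/2)·11.758²·sin(360°/8) = 391.00 mm²); After the difference (first − rest): starting from the r=4 sphere (8.60 mm²), the r=12 sphere at (-4, 12.5) misses the remaining region (no effect) — area = 8.60 mm². At z = 3.4: the sphere: section is a regular 8-gon, circumradius = √(r²−h²) = √(4²−0.6²) = 3.955 (area = (8/2)·3.955²·sin(360°/8) = 44.24 mm²); the r=12 sphere at (-4, 12.5) slices to a regular 8-gon of circumradius 10.716 (√(r²−h²) with h=5.4 from center) (area = (8/2)·10.716²·sin(360°/8) = 324.82 mm²); Taking the first minus the rest: starting from the r=4 sphere (44.24 mm²), the r=12 sphere at (-4, 12.5) partially overlaps it — only the 1.66 mm² overlap (of its 324.82 mm²) is removed, clipping the outline — area = 42.57 mm². Checking containment: at z = 3.4 the cross-section extends beyond the z = 0.4 cross-section by about 33.97 mm².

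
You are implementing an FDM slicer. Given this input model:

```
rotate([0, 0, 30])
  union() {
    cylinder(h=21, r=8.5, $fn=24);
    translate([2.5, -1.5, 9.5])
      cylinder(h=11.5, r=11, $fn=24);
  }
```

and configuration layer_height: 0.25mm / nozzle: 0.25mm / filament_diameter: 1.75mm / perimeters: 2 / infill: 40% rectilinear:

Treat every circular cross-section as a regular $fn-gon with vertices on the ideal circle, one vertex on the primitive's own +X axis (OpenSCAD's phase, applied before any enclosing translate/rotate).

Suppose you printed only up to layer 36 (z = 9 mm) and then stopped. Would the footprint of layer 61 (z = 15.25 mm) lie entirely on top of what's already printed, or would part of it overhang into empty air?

Compare the two slices. At z = 9: the cylinder: section is a regular 24-gon, circumradius r=8.5 (area = (24/2)·8.500²·sin(360°/24) = 224.40 mm²); the cylinder at (2.5, -1.5) is absent (z outside [9.5, 21]); Merging all regions: only the r=8.5 cylinder is present, so the union is just that shape — area = 224.40 mm²; (whole slice rotated 30° about Z — lengths, areas and connectivity unchanged). At z = 15.25: the cylinder: section is a regular 24-gon, circumradius r=8.5 (area = (24/2)·8.500²·sin(360°/24) = 224.40 mm²); the cylinder at (2.5, -1.5): section is a regular 24-gon, circumradius r=11 (area = (24/2)·11.000²·sin(360°/24) = 375.81 mm²); Combining (union): the regions partially overlap — summed areas 600.20 mm² minus the doubly-counted overlap 221.34 mm² gives 378.86 mm² — area = 378.86 mm²; (whole slice rotated 30° about Z — lengths, areas and connectivity unchanged). Checking containment: at z = 15.25 the cross-section extends beyond the z = 9 cross-section by about 154.46 mm².

part overhangs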